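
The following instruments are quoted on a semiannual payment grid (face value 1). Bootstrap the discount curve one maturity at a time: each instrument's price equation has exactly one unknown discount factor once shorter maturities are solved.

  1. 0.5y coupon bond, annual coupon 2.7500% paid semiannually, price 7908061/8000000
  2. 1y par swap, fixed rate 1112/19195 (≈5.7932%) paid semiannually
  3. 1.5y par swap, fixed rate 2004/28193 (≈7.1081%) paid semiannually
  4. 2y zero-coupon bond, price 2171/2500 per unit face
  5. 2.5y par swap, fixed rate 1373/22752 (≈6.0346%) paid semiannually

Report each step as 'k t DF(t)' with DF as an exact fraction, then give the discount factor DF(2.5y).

1 1/2 9751/10000
2 1 2361/2500
3 3/2 4499/5000
4 2 2171/2500
5 5/2 8627/10000
DF(2.5y) = 8627/10000 ≈ 0.862700

step 1 [0.5y] bond c/2=11/800: DF=(7908061/8000000 − 11/800·(0))/(1+11/800) = 9751/10000 ≈ 0.975100
step 2 [1y] swap r/2=556/19195: DF=(1 − 556/19195·(0.975100))/(1+556/19195) = 2361/2500 ≈ 0.944400
step 3 [1.5y] swap r/2=1002/28193: DF=(1 − 1002/28193·(0.975100+0.944400))/(1+1002/28193) = 4499/5000 ≈ 0.899800
step 4 [2y] zero: DF = P = 2171/2500 ≈ 0.868400
step 5 [2.5y] swap r/2=1373/45504: DF=(1 − 1373/45504·(0.975100+0.944400+0.899800+0.868400))/(1+1373/45504) = 8627/10000 ≈ 0.862700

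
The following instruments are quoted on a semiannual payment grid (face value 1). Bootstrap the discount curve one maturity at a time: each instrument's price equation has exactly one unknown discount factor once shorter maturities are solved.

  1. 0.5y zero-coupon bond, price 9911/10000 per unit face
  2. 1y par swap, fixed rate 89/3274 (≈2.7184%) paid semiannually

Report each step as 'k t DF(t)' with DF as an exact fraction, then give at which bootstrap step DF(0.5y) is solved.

step 1 [0.5y] zero: DF = P = 9911/10000 ≈ 0.991100
step 2 [1y] swap r/2=89/6548: DF=(1 − 89/6548·(0.991100))/(1+89/6548) = 9733/10000 ≈ 0.973300

1 1/2 9911/10000
2 1 9733/10000
DF(0.5y) is solved at step 1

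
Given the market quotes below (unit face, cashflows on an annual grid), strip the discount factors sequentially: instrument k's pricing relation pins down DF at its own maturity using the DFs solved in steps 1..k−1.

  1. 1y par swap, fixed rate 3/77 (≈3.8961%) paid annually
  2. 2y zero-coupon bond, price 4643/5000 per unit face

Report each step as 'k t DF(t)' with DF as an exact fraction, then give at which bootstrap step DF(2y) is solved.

1 1 77/80
2 2 4643/5000
DF(2y) is solved at step 2

step 1 [1y] swap r/1=3/77: DF=(1 − 3/77·(0))/(1+3/77) = 77/80 ≈ 0.962500
step 2 [2y] zero: DF = P = 4643/5000 ≈ 0.928600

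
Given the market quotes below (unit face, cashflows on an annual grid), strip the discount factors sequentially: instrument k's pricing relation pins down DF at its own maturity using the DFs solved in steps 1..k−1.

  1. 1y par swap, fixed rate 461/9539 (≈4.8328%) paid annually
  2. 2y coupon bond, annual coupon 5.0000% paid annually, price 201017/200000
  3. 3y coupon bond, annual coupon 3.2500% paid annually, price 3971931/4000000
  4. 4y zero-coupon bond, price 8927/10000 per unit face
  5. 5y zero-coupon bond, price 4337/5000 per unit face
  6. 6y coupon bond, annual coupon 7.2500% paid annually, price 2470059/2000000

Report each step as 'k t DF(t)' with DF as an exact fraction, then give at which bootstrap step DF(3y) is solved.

1 1 9539/10000
2 2 4559/5000
3 3 903/1000
4 4 8927/10000
5 5 4337/5000
6 6 4227/5000
DF(3y) is solved at step 3

step 1 [1y] swap r/1=461/9539: DF=(1 − 461/9539·(0))/(1+461/9539) = 9539/10000 ≈ 0.953900
step 2 [2y] bond c/1=1/20: DF=(201017/200000 − 1/20·(0.953900))/(1+1/20) = 4559/5000 ≈ 0.911800
step 3 [3y] bond c/1=13/400: DF=(3971931/4000000 − 13/400·(0.953900+0.911800))/(1+13/400) = 903/1000 ≈ 0.903000
step 4 [4y] zero: DF = P = 8927/10000 ≈ 0.892700
step 5 [5y] zero: DF = P = 4337/5000 ≈ 0.867400
step 6 [6y] bond c/1=29/400: DF=(2470059/2000000 − 29/400·(0.953900+0.911800+0.903000+0.892700+0.867400))/(1+29/400) = 4227/5000 ≈ 0.845400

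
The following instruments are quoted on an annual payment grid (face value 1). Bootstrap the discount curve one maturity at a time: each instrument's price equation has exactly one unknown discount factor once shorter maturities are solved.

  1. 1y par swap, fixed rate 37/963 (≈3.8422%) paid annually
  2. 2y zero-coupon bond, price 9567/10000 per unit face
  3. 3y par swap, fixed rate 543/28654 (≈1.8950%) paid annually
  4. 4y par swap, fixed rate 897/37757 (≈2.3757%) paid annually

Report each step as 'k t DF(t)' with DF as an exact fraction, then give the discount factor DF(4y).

step 1 [1y] swap r/1=37/963: DF=(1 − 37/963·(0))/(1+37/963) = 963/1000 ≈ 0.963000
step 2 [2y] zero: DF = P = 9567/10000 ≈ 0.956700
step 3 [3y] swap r/1=543/28654: DF=(1 − 543/28654·(0.963000+0.956700))/(1+543/28654) = 9457/10000 ≈ 0.945700
step 4 [4y] swap r/1=897/37757: DF=(1 − 897/37757·(0.963000+0.956700+0.945700))/(1+897/37757) = 9103/10000 ≈ 0.910300

1 1 963/1000
2 2 9567/10000
3 3 9457/10000
4 4 9103/10000
DF(4y) = 9103/10000 ≈ 0.910300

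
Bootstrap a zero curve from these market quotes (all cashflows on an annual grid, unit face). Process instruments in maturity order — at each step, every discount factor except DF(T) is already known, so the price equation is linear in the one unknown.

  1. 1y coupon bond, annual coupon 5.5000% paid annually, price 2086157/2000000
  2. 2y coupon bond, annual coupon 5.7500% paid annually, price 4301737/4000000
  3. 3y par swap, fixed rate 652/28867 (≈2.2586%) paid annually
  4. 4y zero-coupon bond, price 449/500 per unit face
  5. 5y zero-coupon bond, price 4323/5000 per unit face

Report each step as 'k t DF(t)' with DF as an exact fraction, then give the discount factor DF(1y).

step 1 [1y] bond c/1=11/200: DF=(2086157/2000000 − 11/200·(0))/(1+11/200) = 9887/10000 ≈ 0.988700
step 2 [2y] bond c/1=23/400: DF=(4301737/4000000 − 23/400·(0.988700))/(1+23/400) = 602/625 ≈ 0.963200
step 3 [3y] swap r/1=652/28867: DF=(1 − 652/28867·(0.988700+0.963200))/(1+652/28867) = 2337/2500 ≈ 0.934800
step 4 [4y] zero: DF = P = 449/500 ≈ 0.898000
step 5 [5y] zero: DF = P = 4323/5000 ≈ 0.864600

1 1 9887/10000
2 2 602/625
3 3 2337/2500
4 4 449/500
5 5 4323/5000
DF(1y) = 9887/10000 ≈ 0.988700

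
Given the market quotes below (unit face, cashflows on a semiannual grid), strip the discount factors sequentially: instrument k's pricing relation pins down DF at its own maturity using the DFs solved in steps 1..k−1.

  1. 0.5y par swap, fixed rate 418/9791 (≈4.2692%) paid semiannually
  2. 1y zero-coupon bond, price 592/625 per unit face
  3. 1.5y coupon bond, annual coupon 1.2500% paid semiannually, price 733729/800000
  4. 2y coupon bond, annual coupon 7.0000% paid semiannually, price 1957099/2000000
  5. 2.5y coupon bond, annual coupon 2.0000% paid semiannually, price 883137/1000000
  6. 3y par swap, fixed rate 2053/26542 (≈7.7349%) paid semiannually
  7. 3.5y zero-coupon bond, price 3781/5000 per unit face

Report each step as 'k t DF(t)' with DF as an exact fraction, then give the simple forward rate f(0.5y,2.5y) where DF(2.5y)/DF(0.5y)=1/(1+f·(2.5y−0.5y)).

1 1/2 9791/10000
2 1 592/625
3 3/2 1799/2000
4 2 8499/10000
5 5/2 419/500
6 3 7947/10000
7 7/2 3781/5000
f(0.5y,2.5y) = ((9791/10000)/(419/500) − 1)/(2) = 1411/16760 ≈ 8.4189%

step 1 [0.5y] swap r/2=209/9791: DF=(1 − 209/9791·(0))/(1+209/9791) = 9791/10000 ≈ 0.979100
step 2 [1y] zero: DF = P = 592/625 ≈ 0.947200
step 3 [1.5y] bond c/2=1/160: DF=(733729/800000 − 1/160·(0.979100+0.947200))/(1+1/160) = 1799/2000 ≈ 0.899500
step 4 [2y] bond c/2=7/200: DF=(1957099/2000000 − 7/200·(0.979100+0.947200+0.899500))/(1+7/200) = 8499/10000 ≈ 0.849900
step 5 [2.5y] bond c/2=1/100: DF=(883137/1000000 − 1/100·(0.979100+0.947200+0.899500+0.849900))/(1+1/100) = 419/500 ≈ 0.838000
step 6 [3y] swap r/2=2053/53084: DF=(1 − 2053/53084·(0.979100+0.947200+0.899500+0.849900+0.838000))/(1+2053/53084) = 7947/10000 ≈ 0.794700
step 7 [3.5y] zero: DF = P = 3781/5000 ≈ 0.756200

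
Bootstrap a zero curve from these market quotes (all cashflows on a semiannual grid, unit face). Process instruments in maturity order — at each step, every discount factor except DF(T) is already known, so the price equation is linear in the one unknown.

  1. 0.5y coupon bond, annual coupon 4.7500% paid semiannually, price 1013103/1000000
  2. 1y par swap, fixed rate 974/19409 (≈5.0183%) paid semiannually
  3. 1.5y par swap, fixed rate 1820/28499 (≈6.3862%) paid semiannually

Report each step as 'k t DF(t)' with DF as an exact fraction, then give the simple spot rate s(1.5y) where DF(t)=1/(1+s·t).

step 1 [0.5y] bond c/2=19/800: DF=(1013103/1000000 − 19/800·(0))/(1+19/800) = 1237/1250 ≈ 0.989600
step 2 [1y] swap r/2=487/19409: DF=(1 − 487/19409·(0.989600))/(1+487/19409) = 9513/10000 ≈ 0.951300
step 3 [1.5y] swap r/2=910/28499: DF=(1 − 910/28499·(0.989600+0.951300))/(1+910/28499) = 909/1000 ≈ 0.909000

1 1/2 1237/1250
2 1 9513/10000
3 3/2 909/1000
s(1.5y) = (1/(909/1000) − 1)/(3/2) = 182/2727 ≈ 6.6740%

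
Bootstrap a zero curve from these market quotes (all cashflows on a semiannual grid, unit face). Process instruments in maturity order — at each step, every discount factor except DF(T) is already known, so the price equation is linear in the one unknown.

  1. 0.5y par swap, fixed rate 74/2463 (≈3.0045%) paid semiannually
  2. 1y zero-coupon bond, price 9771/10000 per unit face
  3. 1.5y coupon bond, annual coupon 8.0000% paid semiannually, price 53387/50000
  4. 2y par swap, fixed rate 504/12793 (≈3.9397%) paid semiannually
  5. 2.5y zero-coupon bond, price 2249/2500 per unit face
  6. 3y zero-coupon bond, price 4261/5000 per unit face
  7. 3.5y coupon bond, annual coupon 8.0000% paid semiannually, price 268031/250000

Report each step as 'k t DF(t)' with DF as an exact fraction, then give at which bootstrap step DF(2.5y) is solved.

step 1 [0.5y] swap r/2=37/2463: DF=(1 − 37/2463·(0))/(1+37/2463) = 2463/2500 ≈ 0.985200
step 2 [1y] zero: DF = P = 9771/10000 ≈ 0.977100
step 3 [1.5y] bond c/2=1/25: DF=(53387/50000 − 1/25·(0.985200+0.977100))/(1+1/25) = 1189/1250 ≈ 0.951200
step 4 [2y] swap r/2=252/12793: DF=(1 − 252/12793·(0.985200+0.977100+0.951200))/(1+252/12793) = 2311/2500 ≈ 0.924400
step 5 [2.5y] zero: DF = P = 2249/2500 ≈ 0.899600
step 6 [3y] zero: DF = P = 4261/5000 ≈ 0.852200
step 7 [3.5y] bond c/2=1/25: DF=(268031/250000 − 1/25·(0.985200+0.977100+0.951200+0.924400+0.899600+0.852200))/(1+1/25) = 8159/10000 ≈ 0.815900

1 1/2 2463/2500
2 1 9771/10000
3 3/2 1189/1250
4 2 2311/2500
5 5/2 2249/2500
6 3 4261/5000
7 7/2 8159/10000
DF(2.5y) is solved at step 5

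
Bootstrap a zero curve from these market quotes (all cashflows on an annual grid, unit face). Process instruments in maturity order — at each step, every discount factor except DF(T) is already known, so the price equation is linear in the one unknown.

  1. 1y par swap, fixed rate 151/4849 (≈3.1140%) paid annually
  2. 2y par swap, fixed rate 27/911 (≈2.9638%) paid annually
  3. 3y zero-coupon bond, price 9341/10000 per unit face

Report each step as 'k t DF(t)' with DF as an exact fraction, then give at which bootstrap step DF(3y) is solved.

step 1 [1y] swap r/1=151/4849: DF=(1 − 151/4849·(0))/(1+151/4849) = 4849/5000 ≈ 0.969800
step 2 [2y] swap r/1=27/911: DF=(1 − 27/911·(0.969800))/(1+27/911) = 9433/10000 ≈ 0.943300
step 3 [3y] zero: DF = P = 9341/10000 ≈ 0.934100

1 1 4849/5000
2 2 9433/10000
3 3 9341/10000
DF(3y) is solved at step 3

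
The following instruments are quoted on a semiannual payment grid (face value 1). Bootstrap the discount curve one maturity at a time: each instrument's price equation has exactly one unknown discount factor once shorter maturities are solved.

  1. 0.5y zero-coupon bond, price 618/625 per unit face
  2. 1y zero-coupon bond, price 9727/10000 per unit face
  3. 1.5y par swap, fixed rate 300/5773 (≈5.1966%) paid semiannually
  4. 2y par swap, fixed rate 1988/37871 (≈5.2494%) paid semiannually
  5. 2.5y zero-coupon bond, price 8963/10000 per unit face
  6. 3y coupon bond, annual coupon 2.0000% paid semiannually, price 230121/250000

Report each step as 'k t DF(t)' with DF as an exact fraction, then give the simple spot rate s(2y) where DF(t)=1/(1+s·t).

step 1 [0.5y] zero: DF = P = 618/625 ≈ 0.988800
step 2 [1y] zero: DF = P = 9727/10000 ≈ 0.972700
step 3 [1.5y] swap r/2=150/5773: DF=(1 − 150/5773·(0.988800+0.972700))/(1+150/5773) = 37/40 ≈ 0.925000
step 4 [2y] swap r/2=994/37871: DF=(1 − 994/37871·(0.988800+0.972700+0.925000))/(1+994/37871) = 4503/5000 ≈ 0.900600
step 5 [2.5y] zero: DF = P = 8963/10000 ≈ 0.896300
step 6 [3y] bond c/2=1/100: DF=(230121/250000 − 1/100·(0.988800+0.972700+0.925000+0.900600+0.896300))/(1+1/100) = 173/200 ≈ 0.865000

1 1/2 618/625
2 1 9727/10000
3 3/2 37/40
4 2 4503/5000
5 5/2 8963/10000
6 3 173/200
s(2y) = (1/(4503/5000) − 1)/(2) = 497/9006 ≈ 5.5185%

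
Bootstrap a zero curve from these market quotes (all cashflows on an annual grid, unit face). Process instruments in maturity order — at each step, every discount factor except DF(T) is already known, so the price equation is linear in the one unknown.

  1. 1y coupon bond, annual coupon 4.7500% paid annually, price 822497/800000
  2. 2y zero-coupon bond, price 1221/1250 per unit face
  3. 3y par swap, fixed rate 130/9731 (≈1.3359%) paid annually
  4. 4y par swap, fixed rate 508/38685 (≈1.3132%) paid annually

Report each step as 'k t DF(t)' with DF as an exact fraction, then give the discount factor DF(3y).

1 1 1963/2000
2 2 1221/1250
3 3 961/1000
4 4 2373/2500
DF(3y) = 961/1000 ≈ 0.961000

step 1 [1y] bond c/1=19/400: DF=(822497/800000 − 19/400·(0))/(1+19/400) = 1963/2000 ≈ 0.981500
step 2 [2y] zero: DF = P = 1221/1250 ≈ 0.976800
step 3 [3y] swap r/1=130/9731: DF=(1 − 130/9731·(0.981500+0.976800))/(1+130/9731) = 961/1000 ≈ 0.961000
step 4 [4y] swap r/1=508/38685: DF=(1 − 508/38685·(0.981500+0.976800+0.961000))/(1+508/38685) = 2373/2500 ≈ 0.949200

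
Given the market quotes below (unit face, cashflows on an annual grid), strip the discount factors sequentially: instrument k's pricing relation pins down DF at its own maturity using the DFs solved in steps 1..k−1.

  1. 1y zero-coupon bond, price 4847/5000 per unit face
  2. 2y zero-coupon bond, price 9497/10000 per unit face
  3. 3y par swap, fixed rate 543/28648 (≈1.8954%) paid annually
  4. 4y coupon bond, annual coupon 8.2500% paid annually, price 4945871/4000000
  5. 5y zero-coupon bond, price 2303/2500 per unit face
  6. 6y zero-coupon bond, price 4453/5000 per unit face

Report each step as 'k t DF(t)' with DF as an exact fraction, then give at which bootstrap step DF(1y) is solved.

step 1 [1y] zero: DF = P = 4847/5000 ≈ 0.969400
step 2 [2y] zero: DF = P = 9497/10000 ≈ 0.949700
step 3 [3y] swap r/1=543/28648: DF=(1 − 543/28648·(0.969400+0.949700))/(1+543/28648) = 9457/10000 ≈ 0.945700
step 4 [4y] bond c/1=33/400: DF=(4945871/4000000 − 33/400·(0.969400+0.949700+0.945700))/(1+33/400) = 9239/10000 ≈ 0.923900
step 5 [5y] zero: DF = P = 2303/2500 ≈ 0.921200
step 6 [6y] zero: DF = P = 4453/5000 ≈ 0.890600

1 1 4847/5000
2 2 9497/10000
3 3 9457/10000
4 4 9239/10000
5 5 2303/2500
6 6 4453/5000
DF(1y) is solved at step 1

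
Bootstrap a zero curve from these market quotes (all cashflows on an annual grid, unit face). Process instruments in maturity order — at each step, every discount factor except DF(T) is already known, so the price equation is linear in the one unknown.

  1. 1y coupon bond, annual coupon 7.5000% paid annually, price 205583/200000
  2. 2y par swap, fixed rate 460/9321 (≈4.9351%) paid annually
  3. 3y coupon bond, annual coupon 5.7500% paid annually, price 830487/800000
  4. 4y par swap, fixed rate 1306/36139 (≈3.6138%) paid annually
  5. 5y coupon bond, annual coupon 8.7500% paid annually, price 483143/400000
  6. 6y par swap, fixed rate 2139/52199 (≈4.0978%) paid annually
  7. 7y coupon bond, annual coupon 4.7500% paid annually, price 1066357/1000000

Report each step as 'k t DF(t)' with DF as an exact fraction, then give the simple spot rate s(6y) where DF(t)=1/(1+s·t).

step 1 [1y] bond c/1=3/40: DF=(205583/200000 − 3/40·(0))/(1+3/40) = 4781/5000 ≈ 0.956200
step 2 [2y] swap r/1=460/9321: DF=(1 − 460/9321·(0.956200))/(1+460/9321) = 227/250 ≈ 0.908000
step 3 [3y] bond c/1=23/400: DF=(830487/800000 − 23/400·(0.956200+0.908000))/(1+23/400) = 8803/10000 ≈ 0.880300
step 4 [4y] swap r/1=1306/36139: DF=(1 − 1306/36139·(0.956200+0.908000+0.880300))/(1+1306/36139) = 4347/5000 ≈ 0.869400
step 5 [5y] bond c/1=7/80: DF=(483143/400000 − 7/80·(0.956200+0.908000+0.880300+0.869400))/(1+7/80) = 8199/10000 ≈ 0.819900
step 6 [6y] swap r/1=2139/52199: DF=(1 − 2139/52199·(0.956200+0.908000+0.880300+0.869400+0.819900))/(1+2139/52199) = 7861/10000 ≈ 0.786100
step 7 [7y] bond c/1=19/400: DF=(1066357/1000000 − 19/400·(0.956200+0.908000+0.880300+0.869400+0.819900+0.786100))/(1+19/400) = 7813/10000 ≈ 0.781300

1 1 4781/5000
2 2 227/250
3 3 8803/10000
4 4 4347/5000
5 5 8199/10000
6 6 7861/10000
7 7 7813/10000
s(6y) = (1/(7861/10000) − 1)/(6) = 713/15722 ≈ 4.5350%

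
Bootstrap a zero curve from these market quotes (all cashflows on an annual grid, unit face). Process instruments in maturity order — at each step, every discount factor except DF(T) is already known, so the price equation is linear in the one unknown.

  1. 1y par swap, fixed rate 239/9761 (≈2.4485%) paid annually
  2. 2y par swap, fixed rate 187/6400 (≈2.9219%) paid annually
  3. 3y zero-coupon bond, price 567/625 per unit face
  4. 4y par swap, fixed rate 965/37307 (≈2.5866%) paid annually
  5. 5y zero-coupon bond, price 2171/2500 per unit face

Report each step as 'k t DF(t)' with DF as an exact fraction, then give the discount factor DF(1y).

1 1 9761/10000
2 2 9439/10000
3 3 567/625
4 4 1807/2000
5 5 2171/2500
DF(1y) = 9761/10000 ≈ 0.976100

step 1 [1y] swap r/1=239/9761: DF=(1 − 239/9761·(0))/(1+239/9761) = 9761/10000 ≈ 0.976100
step 2 [2y] swap r/1=187/6400: DF=(1 − 187/6400·(0.976100))/(1+187/6400) = 9439/10000 ≈ 0.943900
step 3 [3y] zero: DF = P = 567/625 ≈ 0.907200
step 4 [4y] swap r/1=965/37307: DF=(1 − 965/37307·(0.976100+0.943900+0.907200))/(1+965/37307) = 1807/2000 ≈ 0.903500
step 5 [5y] zero: DF = P = 2171/2500 ≈ 0.868400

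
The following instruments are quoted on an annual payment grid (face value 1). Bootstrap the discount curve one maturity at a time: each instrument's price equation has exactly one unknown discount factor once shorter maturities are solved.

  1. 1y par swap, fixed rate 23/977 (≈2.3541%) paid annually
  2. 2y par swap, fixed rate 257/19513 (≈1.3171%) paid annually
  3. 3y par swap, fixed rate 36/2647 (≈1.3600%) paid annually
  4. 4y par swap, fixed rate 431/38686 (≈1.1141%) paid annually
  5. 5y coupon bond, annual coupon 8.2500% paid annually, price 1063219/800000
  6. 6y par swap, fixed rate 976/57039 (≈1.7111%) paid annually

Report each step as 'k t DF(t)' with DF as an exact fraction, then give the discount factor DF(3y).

1 1 977/1000
2 2 9743/10000
3 3 2401/2500
4 4 9569/10000
5 5 9329/10000
6 6 564/625
DF(3y) = 2401/2500 ≈ 0.960400

step 1 [1y] swap r/1=23/977: DF=(1 − 23/977·(0))/(1+23/977) = 977/1000 ≈ 0.977000
step 2 [2y] swap r/1=257/19513: DF=(1 − 257/19513·(0.977000))/(1+257/19513) = 9743/10000 ≈ 0.974300
step 3 [3y] swap r/1=36/2647: DF=(1 − 36/2647·(0.977000+0.974300))/(1+36/2647) = 2401/2500 ≈ 0.960400
step 4 [4y] swap r/1=431/38686: DF=(1 − 431/38686·(0.977000+0.974300+0.960400))/(1+431/38686) = 9569/10000 ≈ 0.956900
step 5 [5y] bond c/1=33/400: DF=(1063219/800000 − 33/400·(0.977000+0.974300+0.960400+0.956900))/(1+33/400) = 9329/10000 ≈ 0.932900
step 6 [6y] swap r/1=976/57039: DF=(1 − 976/57039·(0.977000+0.974300+0.960400+0.956900+0.932900))/(1+976/57039) = 564/625 ≈ 0.902400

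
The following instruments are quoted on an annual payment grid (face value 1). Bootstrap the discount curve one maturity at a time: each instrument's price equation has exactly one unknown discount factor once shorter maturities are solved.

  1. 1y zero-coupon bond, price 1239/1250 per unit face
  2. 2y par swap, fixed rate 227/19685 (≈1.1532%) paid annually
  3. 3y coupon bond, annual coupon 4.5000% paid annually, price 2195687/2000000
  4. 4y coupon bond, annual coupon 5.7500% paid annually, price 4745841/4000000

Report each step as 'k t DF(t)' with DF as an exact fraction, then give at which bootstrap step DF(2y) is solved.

1 1 1239/1250
2 2 9773/10000
3 3 4829/5000
4 4 1203/1250
DF(2y) is solved at step 2

step 1 [1y] zero: DF = P = 1239/1250 ≈ 0.991200
step 2 [2y] swap r/1=227/19685: DF=(1 − 227/19685·(0.991200))/(1+227/19685) = 9773/10000 ≈ 0.977300
step 3 [3y] bond c/1=9/200: DF=(2195687/2000000 − 9/200·(0.991200+0.977300))/(1+9/200) = 4829/5000 ≈ 0.965800
step 4 [4y] bond c/1=23/400: DF=(4745841/4000000 − 23/400·(0.991200+0.977300+0.965800))/(1+23/400) = 1203/1250 ≈ 0.962400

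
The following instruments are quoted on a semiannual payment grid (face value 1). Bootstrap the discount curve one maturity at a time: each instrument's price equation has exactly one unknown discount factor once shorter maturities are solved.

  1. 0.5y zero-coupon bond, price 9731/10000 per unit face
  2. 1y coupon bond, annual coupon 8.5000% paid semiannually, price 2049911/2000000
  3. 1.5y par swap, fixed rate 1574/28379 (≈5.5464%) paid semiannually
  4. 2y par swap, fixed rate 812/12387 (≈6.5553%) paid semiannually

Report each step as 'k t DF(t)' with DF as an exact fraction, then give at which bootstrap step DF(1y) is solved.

step 1 [0.5y] zero: DF = P = 9731/10000 ≈ 0.973100
step 2 [1y] bond c/2=17/400: DF=(2049911/2000000 − 17/400·(0.973100))/(1+17/400) = 1887/2000 ≈ 0.943500
step 3 [1.5y] swap r/2=787/28379: DF=(1 − 787/28379·(0.973100+0.943500))/(1+787/28379) = 9213/10000 ≈ 0.921300
step 4 [2y] swap r/2=406/12387: DF=(1 − 406/12387·(0.973100+0.943500+0.921300))/(1+406/12387) = 4391/5000 ≈ 0.878200

1 1/2 9731/10000
2 1 1887/2000
3 3/2 9213/10000
4 2 4391/5000
DF(1y) is solved at step 2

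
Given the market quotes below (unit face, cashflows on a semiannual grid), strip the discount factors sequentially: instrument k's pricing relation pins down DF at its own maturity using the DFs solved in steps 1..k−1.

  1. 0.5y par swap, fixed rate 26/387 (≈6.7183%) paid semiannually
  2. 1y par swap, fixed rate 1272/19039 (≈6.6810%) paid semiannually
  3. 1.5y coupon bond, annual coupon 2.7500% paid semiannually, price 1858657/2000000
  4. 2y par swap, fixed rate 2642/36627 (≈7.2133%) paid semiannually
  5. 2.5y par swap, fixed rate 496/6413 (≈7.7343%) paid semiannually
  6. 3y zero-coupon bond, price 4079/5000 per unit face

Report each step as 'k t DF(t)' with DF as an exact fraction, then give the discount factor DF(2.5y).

step 1 [0.5y] swap r/2=13/387: DF=(1 − 13/387·(0))/(1+13/387) = 387/400 ≈ 0.967500
step 2 [1y] swap r/2=636/19039: DF=(1 − 636/19039·(0.967500))/(1+636/19039) = 2341/2500 ≈ 0.936400
step 3 [1.5y] bond c/2=11/800: DF=(1858657/2000000 − 11/800·(0.967500+0.936400))/(1+11/800) = 8909/10000 ≈ 0.890900
step 4 [2y] swap r/2=1321/36627: DF=(1 − 1321/36627·(0.967500+0.936400+0.890900))/(1+1321/36627) = 8679/10000 ≈ 0.867900
step 5 [2.5y] swap r/2=248/6413: DF=(1 − 248/6413·(0.967500+0.936400+0.890900+0.867900))/(1+248/6413) = 1033/1250 ≈ 0.826400
step 6 [3y] zero: DF = P = 4079/5000 ≈ 0.815800

1 1/2 387/400
2 1 2341/2500
3 3/2 8909/10000
4 2 8679/10000
5 5/2 1033/1250
6 3 4079/5000
DF(2.5y) = 1033/1250 ≈ 0.826400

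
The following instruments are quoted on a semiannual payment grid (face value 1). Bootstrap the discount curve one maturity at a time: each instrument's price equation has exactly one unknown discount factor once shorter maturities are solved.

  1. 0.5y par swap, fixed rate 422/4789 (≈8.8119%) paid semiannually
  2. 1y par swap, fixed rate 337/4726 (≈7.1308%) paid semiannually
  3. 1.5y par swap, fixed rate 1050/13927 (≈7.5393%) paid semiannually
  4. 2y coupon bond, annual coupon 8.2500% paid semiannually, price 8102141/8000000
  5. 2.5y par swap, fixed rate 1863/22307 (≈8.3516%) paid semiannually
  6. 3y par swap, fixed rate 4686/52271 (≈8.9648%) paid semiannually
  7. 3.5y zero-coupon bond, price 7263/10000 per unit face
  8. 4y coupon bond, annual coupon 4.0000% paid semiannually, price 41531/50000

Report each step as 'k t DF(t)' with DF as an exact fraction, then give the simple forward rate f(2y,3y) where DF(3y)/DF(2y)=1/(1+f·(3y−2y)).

1 1/2 4789/5000
2 1 4663/5000
3 3/2 179/200
4 2 8623/10000
5 5/2 8137/10000
6 3 7657/10000
7 7/2 7263/10000
8 4 436/625
f(2y,3y) = ((8623/10000)/(7657/10000) − 1)/(1) = 966/7657 ≈ 12.6159%

step 1 [0.5y] swap r/2=211/4789: DF=(1 − 211/4789·(0))/(1+211/4789) = 4789/5000 ≈ 0.957800
step 2 [1y] swap r/2=337/9452: DF=(1 − 337/9452·(0.957800))/(1+337/9452) = 4663/5000 ≈ 0.932600
step 3 [1.5y] swap r/2=525/13927: DF=(1 − 525/13927·(0.957800+0.932600))/(1+525/13927) = 179/200 ≈ 0.895000
step 4 [2y] bond c/2=33/800: DF=(8102141/8000000 − 33/800·(0.957800+0.932600+0.895000))/(1+33/800) = 8623/10000 ≈ 0.862300
step 5 [2.5y] swap r/2=1863/44614: DF=(1 − 1863/44614·(0.957800+0.932600+0.895000+0.862300))/(1+1863/44614) = 8137/10000 ≈ 0.813700
step 6 [3y] swap r/2=2343/52271: DF=(1 − 2343/52271·(0.957800+0.932600+0.895000+0.862300+0.813700))/(1+2343/52271) = 7657/10000 ≈ 0.765700
step 7 [3.5y] zero: DF = P = 7263/10000 ≈ 0.726300
step 8 [4y] bond c/2=1/50: DF=(41531/50000 − 1/50·(0.957800+0.932600+0.895000+0.862300+0.813700+0.765700+0.726300))/(1+1/50) = 436/625 ≈ 0.697600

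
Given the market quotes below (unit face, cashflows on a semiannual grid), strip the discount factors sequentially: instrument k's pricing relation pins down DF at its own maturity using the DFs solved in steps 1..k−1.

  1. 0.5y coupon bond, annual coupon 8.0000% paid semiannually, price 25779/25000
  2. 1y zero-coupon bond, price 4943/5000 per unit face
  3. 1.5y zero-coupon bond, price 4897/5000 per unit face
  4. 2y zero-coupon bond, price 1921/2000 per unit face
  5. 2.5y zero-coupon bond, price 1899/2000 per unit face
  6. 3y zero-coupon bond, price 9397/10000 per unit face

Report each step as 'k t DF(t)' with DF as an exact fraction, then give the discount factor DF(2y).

1 1/2 1983/2000
2 1 4943/5000
3 3/2 4897/5000
4 2 1921/2000
5 5/2 1899/2000
6 3 9397/10000
DF(2y) = 1921/2000 ≈ 0.960500

step 1 [0.5y] bond c/2=1/25: DF=(25779/25000 − 1/25·(0))/(1+1/25) = 1983/2000 ≈ 0.991500
step 2 [1y] zero: DF = P = 4943/5000 ≈ 0.988600
step 3 [1.5y] zero: DF = P = 4897/5000 ≈ 0.979400
step 4 [2y] zero: DF = P = 1921/2000 ≈ 0.960500
step 5 [2.5y] zero: DF = P = 1899/2000 ≈ 0.949500
step 6 [3y] zero: DF = P = 9397/10000 ≈ 0.939700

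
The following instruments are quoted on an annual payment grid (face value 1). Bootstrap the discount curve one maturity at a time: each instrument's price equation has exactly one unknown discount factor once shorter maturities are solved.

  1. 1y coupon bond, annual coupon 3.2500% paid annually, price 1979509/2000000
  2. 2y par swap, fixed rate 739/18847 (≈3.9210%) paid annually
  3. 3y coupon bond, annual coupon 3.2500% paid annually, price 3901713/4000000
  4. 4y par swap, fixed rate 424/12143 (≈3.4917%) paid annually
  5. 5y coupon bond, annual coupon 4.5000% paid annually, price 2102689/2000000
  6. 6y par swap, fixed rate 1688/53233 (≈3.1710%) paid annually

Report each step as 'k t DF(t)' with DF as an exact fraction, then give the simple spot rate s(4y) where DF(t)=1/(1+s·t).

1 1 4793/5000
2 2 9261/10000
3 3 4427/5000
4 4 1091/1250
5 5 2123/2500
6 6 1039/1250
s(4y) = (1/(1091/1250) − 1)/(4) = 159/4364 ≈ 3.6434%

step 1 [1y] bond c/1=13/400: DF=(1979509/2000000 − 13/400·(0))/(1+13/400) = 4793/5000 ≈ 0.958600
step 2 [2y] swap r/1=739/18847: DF=(1 − 739/18847·(0.958600))/(1+739/18847) = 9261/10000 ≈ 0.926100
step 3 [3y] bond c/1=13/400: DF=(3901713/4000000 − 13/400·(0.958600+0.926100))/(1+13/400) = 4427/5000 ≈ 0.885400
step 4 [4y] swap r/1=424/12143: DF=(1 − 424/12143·(0.958600+0.926100+0.885400))/(1+424/12143) = 1091/1250 ≈ 0.872800
step 5 [5y] bond c/1=9/200: DF=(2102689/2000000 − 9/200·(0.958600+0.926100+0.885400+0.872800))/(1+9/200) = 2123/2500 ≈ 0.849200
step 6 [6y] swap r/1=1688/53233: DF=(1 − 1688/53233·(0.958600+0.926100+0.885400+0.872800+0.849200))/(1+1688/53233) = 1039/1250 ≈ 0.831200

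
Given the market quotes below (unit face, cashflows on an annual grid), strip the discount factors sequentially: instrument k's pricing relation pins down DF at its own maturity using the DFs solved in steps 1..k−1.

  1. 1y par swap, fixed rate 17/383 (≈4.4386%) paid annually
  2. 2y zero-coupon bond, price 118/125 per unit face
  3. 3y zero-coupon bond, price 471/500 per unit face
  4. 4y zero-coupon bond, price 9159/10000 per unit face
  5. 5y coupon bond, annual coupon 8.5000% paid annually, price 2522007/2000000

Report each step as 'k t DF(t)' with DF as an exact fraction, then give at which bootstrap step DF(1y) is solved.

1 1 383/400
2 2 118/125
3 3 471/500
4 4 9159/10000
5 5 8677/10000
DF(1y) is solved at step 1

step 1 [1y] swap r/1=17/383: DF=(1 − 17/383·(0))/(1+17/383) = 383/400 ≈ 0.957500
step 2 [2y] zero: DF = P = 118/125 ≈ 0.944000
step 3 [3y] zero: DF = P = 471/500 ≈ 0.942000
step 4 [4y] zero: DF = P = 9159/10000 ≈ 0.915900
step 5 [5y] bond c/1=17/200: DF=(2522007/2000000 − 17/200·(0.957500+0.944000+0.942000+0.915900))/(1+17/200) = 8677/10000 ≈ 0.867700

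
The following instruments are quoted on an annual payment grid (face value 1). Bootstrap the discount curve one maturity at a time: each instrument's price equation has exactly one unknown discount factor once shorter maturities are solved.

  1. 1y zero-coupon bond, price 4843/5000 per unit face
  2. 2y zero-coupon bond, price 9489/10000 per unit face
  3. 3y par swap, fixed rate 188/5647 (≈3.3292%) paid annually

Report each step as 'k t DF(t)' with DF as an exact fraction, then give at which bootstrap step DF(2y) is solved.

1 1 4843/5000
2 2 9489/10000
3 3 453/500
DF(2y) is solved at step 2

step 1 [1y] zero: DF = P = 4843/5000 ≈ 0.968600
step 2 [2y] zero: DF = P = 9489/10000 ≈ 0.948900
step 3 [3y] swap r/1=188/5647: DF=(1 − 188/5647·(0.968600+0.948900))/(1+188/5647) = 453/500 ≈ 0.906000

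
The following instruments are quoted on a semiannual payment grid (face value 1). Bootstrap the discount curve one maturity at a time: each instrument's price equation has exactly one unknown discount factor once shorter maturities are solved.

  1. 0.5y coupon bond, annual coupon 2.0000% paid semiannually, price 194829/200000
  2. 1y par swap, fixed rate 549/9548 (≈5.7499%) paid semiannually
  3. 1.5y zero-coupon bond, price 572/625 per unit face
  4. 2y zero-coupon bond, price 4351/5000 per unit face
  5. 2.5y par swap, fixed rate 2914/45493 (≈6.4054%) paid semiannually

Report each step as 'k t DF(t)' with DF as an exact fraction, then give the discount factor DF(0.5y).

1 1/2 1929/2000
2 1 9451/10000
3 3/2 572/625
4 2 4351/5000
5 5/2 8543/10000
DF(0.5y) = 1929/2000 ≈ 0.964500

step 1 [0.5y] bond c/2=1/100: DF=(194829/200000 − 1/100·(0))/(1+1/100) = 1929/2000 ≈ 0.964500
step 2 [1y] swap r/2=549/19096: DF=(1 − 549/19096·(0.964500))/(1+549/19096) = 9451/10000 ≈ 0.945100
step 3 [1.5y] zero: DF = P = 572/625 ≈ 0.915200
step 4 [2y] zero: DF = P = 4351/5000 ≈ 0.870200
step 5 [2.5y] swap r/2=1457/45493: DF=(1 − 1457/45493·(0.964500+0.945100+0.915200+0.870200))/(1+1457/45493) = 8543/10000 ≈ 0.854300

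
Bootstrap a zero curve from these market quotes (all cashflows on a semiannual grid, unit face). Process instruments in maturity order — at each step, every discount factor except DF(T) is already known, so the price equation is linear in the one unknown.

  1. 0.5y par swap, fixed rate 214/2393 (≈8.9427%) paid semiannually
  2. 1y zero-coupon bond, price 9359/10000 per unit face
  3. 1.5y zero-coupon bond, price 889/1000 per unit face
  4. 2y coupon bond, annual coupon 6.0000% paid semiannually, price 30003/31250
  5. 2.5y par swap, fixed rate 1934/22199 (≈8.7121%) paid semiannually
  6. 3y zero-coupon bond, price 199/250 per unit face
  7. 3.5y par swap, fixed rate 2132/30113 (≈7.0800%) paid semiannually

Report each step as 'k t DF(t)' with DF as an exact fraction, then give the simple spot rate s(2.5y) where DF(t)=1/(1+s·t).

step 1 [0.5y] swap r/2=107/2393: DF=(1 − 107/2393·(0))/(1+107/2393) = 2393/2500 ≈ 0.957200
step 2 [1y] zero: DF = P = 9359/10000 ≈ 0.935900
step 3 [1.5y] zero: DF = P = 889/1000 ≈ 0.889000
step 4 [2y] bond c/2=3/100: DF=(30003/31250 − 3/100·(0.957200+0.935900+0.889000))/(1+3/100) = 8511/10000 ≈ 0.851100
step 5 [2.5y] swap r/2=967/22199: DF=(1 − 967/22199·(0.957200+0.935900+0.889000+0.851100))/(1+967/22199) = 4033/5000 ≈ 0.806600
step 6 [3y] zero: DF = P = 199/250 ≈ 0.796000
step 7 [3.5y] swap r/2=1066/30113: DF=(1 − 1066/30113·(0.957200+0.935900+0.889000+0.851100+0.806600+0.796000))/(1+1066/30113) = 1967/2500 ≈ 0.786800

1 1/2 2393/2500
2 1 9359/10000
3 3/2 889/1000
4 2 8511/10000
5 5/2 4033/5000
6 3 199/250
7 7/2 1967/2500
s(2.5y) = (1/(4033/5000) − 1)/(5/2) = 1934/20165 ≈ 9.5909%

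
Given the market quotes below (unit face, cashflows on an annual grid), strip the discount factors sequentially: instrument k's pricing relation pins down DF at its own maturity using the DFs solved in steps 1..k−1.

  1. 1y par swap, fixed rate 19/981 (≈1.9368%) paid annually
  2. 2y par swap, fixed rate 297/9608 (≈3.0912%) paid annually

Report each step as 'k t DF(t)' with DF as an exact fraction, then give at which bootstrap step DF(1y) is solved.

step 1 [1y] swap r/1=19/981: DF=(1 − 19/981·(0))/(1+19/981) = 981/1000 ≈ 0.981000
step 2 [2y] swap r/1=297/9608: DF=(1 − 297/9608·(0.981000))/(1+297/9608) = 4703/5000 ≈ 0.940600

1 1 981/1000
2 2 4703/5000
DF(1y) is solved at step 1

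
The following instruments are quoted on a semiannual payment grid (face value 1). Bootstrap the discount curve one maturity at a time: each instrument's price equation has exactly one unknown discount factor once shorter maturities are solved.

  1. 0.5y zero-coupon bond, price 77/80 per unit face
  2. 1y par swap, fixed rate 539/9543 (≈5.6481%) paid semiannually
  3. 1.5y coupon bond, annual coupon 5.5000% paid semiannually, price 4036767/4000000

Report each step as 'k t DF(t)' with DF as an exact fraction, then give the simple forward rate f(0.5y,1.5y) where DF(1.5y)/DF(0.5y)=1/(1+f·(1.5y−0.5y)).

step 1 [0.5y] zero: DF = P = 77/80 ≈ 0.962500
step 2 [1y] swap r/2=539/19086: DF=(1 − 539/19086·(0.962500))/(1+539/19086) = 9461/10000 ≈ 0.946100
step 3 [1.5y] bond c/2=11/400: DF=(4036767/4000000 − 11/400·(0.962500+0.946100))/(1+11/400) = 9311/10000 ≈ 0.931100

1 1/2 77/80
2 1 9461/10000
3 3/2 9311/10000
f(0.5y,1.5y) = ((77/80)/(9311/10000) − 1)/(1) = 314/9311 ≈ 3.3724%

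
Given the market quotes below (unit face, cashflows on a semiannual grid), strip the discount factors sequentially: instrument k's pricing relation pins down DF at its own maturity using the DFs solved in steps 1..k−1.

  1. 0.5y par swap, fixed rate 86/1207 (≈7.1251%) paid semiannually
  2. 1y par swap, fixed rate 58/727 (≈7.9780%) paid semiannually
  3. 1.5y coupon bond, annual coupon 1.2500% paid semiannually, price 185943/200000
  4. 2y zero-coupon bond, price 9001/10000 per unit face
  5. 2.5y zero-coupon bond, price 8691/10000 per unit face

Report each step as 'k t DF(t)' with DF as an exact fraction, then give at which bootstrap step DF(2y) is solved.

step 1 [0.5y] swap r/2=43/1207: DF=(1 − 43/1207·(0))/(1+43/1207) = 1207/1250 ≈ 0.965600
step 2 [1y] swap r/2=29/727: DF=(1 − 29/727·(0.965600))/(1+29/727) = 4623/5000 ≈ 0.924600
step 3 [1.5y] bond c/2=1/160: DF=(185943/200000 − 1/160·(0.965600+0.924600))/(1+1/160) = 4561/5000 ≈ 0.912200
step 4 [2y] zero: DF = P = 9001/10000 ≈ 0.900100
step 5 [2.5y] zero: DF = P = 8691/10000 ≈ 0.869100

1 1/2 1207/1250
2 1 4623/5000
3 3/2 4561/5000
4 2 9001/10000
5 5/2 8691/10000
DF(2y) is solved at step 4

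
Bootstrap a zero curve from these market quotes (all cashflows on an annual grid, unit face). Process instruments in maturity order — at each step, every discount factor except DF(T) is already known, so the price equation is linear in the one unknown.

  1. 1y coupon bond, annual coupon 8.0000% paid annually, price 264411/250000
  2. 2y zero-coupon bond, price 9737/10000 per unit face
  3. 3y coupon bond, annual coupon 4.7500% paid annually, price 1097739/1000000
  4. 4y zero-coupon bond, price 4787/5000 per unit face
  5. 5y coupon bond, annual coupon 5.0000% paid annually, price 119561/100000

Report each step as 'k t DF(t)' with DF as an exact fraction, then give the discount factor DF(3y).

1 1 9793/10000
2 2 9737/10000
3 3 4797/5000
4 4 4787/5000
5 5 1193/1250
DF(3y) = 4797/5000 ≈ 0.959400

step 1 [1y] bond c/1=2/25: DF=(264411/250000 − 2/25·(0))/(1+2/25) = 9793/10000 ≈ 0.979300
step 2 [2y] zero: DF = P = 9737/10000 ≈ 0.973700
step 3 [3y] bond c/1=19/400: DF=(1097739/1000000 − 19/400·(0.979300+0.973700))/(1+19/400) = 4797/5000 ≈ 0.959400
step 4 [4y] zero: DF = P = 4787/5000 ≈ 0.957400
step 5 [5y] bond c/1=1/20: DF=(119561/100000 − 1/20·(0.979300+0.973700+0.959400+0.957400))/(1+1/20) = 1193/1250 ≈ 0.954400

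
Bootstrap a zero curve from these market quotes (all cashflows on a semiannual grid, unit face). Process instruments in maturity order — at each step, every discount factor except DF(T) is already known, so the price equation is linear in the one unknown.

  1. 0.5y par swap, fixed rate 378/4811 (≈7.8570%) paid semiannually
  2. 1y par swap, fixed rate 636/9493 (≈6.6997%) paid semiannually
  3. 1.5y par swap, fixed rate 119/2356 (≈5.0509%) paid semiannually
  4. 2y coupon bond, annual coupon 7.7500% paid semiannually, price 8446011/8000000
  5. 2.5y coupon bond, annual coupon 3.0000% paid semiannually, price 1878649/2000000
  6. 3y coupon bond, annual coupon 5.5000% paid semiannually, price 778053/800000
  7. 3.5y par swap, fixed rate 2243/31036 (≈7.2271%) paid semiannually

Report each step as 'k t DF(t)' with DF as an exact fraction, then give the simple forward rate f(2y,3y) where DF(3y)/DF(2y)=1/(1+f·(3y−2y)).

1 1/2 4811/5000
2 1 2341/2500
3 3/2 4643/5000
4 2 9109/10000
5 5/2 4351/5000
6 3 1029/1250
7 7/2 7757/10000
f(2y,3y) = ((9109/10000)/(1029/1250) − 1)/(1) = 877/8232 ≈ 10.6535%

step 1 [0.5y] swap r/2=189/4811: DF=(1 − 189/4811·(0))/(1+189/4811) = 4811/5000 ≈ 0.962200
step 2 [1y] swap r/2=318/9493: DF=(1 − 318/9493·(0.962200))/(1+318/9493) = 2341/2500 ≈ 0.936400
step 3 [1.5y] swap r/2=119/4712: DF=(1 − 119/4712·(0.962200+0.936400))/(1+119/4712) = 4643/5000 ≈ 0.928600
step 4 [2y] bond c/2=31/800: DF=(8446011/8000000 − 31/800·(0.962200+0.936400+0.928600))/(1+31/800) = 9109/10000 ≈ 0.910900
step 5 [2.5y] bond c/2=3/200: DF=(1878649/2000000 − 3/200·(0.962200+0.936400+0.928600+0.910900))/(1+3/200) = 4351/5000 ≈ 0.870200
step 6 [3y] bond c/2=11/400: DF=(778053/800000 − 11/400·(0.962200+0.936400+0.928600+0.910900+0.870200))/(1+11/400) = 1029/1250 ≈ 0.823200
step 7 [3.5y] swap r/2=2243/62072: DF=(1 − 2243/62072·(0.962200+0.936400+0.928600+0.910900+0.870200+0.823200))/(1+2243/62072) = 7757/10000 ≈ 0.775700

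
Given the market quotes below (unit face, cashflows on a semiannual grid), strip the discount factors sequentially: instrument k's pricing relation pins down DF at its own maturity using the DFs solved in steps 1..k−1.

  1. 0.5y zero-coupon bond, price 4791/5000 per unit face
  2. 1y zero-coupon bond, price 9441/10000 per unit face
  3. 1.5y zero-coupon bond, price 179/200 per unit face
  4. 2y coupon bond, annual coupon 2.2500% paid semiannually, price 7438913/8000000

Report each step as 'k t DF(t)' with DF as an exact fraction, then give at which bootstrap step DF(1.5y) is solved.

step 1 [0.5y] zero: DF = P = 4791/5000 ≈ 0.958200
step 2 [1y] zero: DF = P = 9441/10000 ≈ 0.944100
step 3 [1.5y] zero: DF = P = 179/200 ≈ 0.895000
step 4 [2y] bond c/2=9/800: DF=(7438913/8000000 − 9/800·(0.958200+0.944100+0.895000))/(1+9/800) = 2221/2500 ≈ 0.888400

1 1/2 4791/5000
2 1 9441/10000
3 3/2 179/200
4 2 2221/2500
DF(1.5y) is solved at step 3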